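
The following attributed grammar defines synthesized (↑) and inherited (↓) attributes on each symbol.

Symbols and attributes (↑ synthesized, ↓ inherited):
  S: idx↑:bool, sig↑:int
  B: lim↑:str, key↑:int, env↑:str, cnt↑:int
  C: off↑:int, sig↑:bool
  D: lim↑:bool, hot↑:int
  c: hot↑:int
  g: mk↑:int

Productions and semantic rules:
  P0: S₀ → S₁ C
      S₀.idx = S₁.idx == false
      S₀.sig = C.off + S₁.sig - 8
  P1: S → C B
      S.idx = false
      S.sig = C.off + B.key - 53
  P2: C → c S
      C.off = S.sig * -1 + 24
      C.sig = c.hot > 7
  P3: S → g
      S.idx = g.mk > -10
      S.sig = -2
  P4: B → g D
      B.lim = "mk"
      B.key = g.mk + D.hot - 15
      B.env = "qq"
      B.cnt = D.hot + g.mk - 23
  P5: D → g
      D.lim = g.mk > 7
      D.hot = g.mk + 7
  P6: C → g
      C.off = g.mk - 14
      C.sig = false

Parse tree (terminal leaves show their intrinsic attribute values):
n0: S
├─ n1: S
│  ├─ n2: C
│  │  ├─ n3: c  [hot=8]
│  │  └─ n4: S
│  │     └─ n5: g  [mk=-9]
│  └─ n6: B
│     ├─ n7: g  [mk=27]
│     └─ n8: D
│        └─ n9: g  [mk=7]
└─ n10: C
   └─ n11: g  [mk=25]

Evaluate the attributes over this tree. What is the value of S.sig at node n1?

1. n3.hot = 8  [terminal]
2. n5.mk = -9  [terminal]
3. n4.idx = true  [g.mk > -10]
4. n4.sig = -2  [-2]
5. n2.off = 26  [S.sig * -1 + 24]
6. n2.sig = true  [c.hot > 7]
7. n7.mk = 27  [terminal]
8. n9.mk = 7  [terminal]
9. n8.lim = false  [g.mk > 7]
10. n8.hot = 14  [g.mk + 7]
11. n6.lim = "mk"  ["mk"]
12. n6.key = 26  [g.mk + D.hot - 15]
13. n6.env = "qq"  ["qq"]
14. n6.cnt = 18  [D.hot + g.mk - 23]
15. n1.idx = false  [false]
16. n1.sig = -1  [C.off + B.key - 53]
17. n11.mk = 25  [terminal]
18. n10.off = 11  [g.mk - 14]
19. n10.sig = false  [false]
20. n0.idx = true  [S₁.idx == false]
21. n0.sig = 2  [C.off + S₁.sig - 8]

-1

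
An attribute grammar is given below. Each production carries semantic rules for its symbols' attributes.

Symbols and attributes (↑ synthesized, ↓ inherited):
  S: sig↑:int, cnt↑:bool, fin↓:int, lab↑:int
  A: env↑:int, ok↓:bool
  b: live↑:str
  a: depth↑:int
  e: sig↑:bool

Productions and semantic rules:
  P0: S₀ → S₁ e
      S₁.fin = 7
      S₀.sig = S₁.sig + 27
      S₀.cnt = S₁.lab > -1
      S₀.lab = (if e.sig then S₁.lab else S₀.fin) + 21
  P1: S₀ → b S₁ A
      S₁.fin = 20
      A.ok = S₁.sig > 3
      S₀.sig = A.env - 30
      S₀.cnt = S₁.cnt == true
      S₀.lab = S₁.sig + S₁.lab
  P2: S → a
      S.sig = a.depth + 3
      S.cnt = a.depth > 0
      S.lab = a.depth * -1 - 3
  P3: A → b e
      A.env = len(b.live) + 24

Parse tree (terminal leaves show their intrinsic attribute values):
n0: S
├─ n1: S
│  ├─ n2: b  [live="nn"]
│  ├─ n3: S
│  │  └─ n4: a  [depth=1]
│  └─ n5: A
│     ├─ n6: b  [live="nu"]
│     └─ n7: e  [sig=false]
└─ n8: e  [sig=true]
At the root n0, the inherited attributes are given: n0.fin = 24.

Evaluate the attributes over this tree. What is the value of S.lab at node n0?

1. n0.fin = 24  [given at root]
2. n1.fin = 7  [7]
3. n2.live = "nn"  [terminal]
4. n3.fin = 20  [20]
5. n4.depth = 1  [terminal]
6. n3.sig = 4  [a.depth + 3]
7. n3.cnt = true  [a.depth > 0]
8. n3.lab = -4  [a.depth * -1 - 3]
9. n5.ok = true  [S₁.sig > 3]
10. n6.live = "nu"  [terminal]
11. n7.sig = false  [terminal]
12. n5.env = 26  [len(b.live) + 24]
13. n1.sig = -4  [A.env - 30]
14. n1.cnt = true  [S₁.cnt == true]
15. n1.lab = 0  [S₁.sig + S₁.lab]
16. n8.sig = true  [terminal]
17. n0.sig = 23  [S₁.sig + 27]
18. n0.cnt = true  [S₁.lab > -1]
19. n0.lab = 21  [(if e.sig then S₁.lab else S₀.fin) + 21]

21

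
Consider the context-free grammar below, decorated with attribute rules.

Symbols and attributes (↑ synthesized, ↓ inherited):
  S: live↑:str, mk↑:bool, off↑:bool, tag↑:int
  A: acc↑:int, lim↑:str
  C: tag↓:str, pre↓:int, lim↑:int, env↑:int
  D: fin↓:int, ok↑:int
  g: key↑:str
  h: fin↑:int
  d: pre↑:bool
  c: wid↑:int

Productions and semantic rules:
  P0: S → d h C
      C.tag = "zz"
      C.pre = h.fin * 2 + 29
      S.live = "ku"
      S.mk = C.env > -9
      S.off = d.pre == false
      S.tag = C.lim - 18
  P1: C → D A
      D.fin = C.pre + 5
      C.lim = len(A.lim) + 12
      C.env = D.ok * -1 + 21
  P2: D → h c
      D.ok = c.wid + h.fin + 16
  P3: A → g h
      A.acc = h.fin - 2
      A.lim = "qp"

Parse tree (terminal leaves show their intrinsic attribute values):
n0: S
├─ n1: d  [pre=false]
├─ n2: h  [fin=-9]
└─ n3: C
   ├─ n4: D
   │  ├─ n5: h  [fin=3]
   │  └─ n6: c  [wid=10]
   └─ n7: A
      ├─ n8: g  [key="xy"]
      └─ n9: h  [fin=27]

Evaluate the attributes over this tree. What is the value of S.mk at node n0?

1. n1.pre = false  [terminal]
2. n2.fin = -9  [terminal]
3. n3.tag = "zz"  ["zz"]
4. n3.pre = 11  [h.fin * 2 + 29]
5. n4.fin = 16  [C.pre + 5]
6. n5.fin = 3  [terminal]
7. n6.wid = 10  [terminal]
8. n4.ok = 29  [c.wid + h.fin + 16]
9. n8.key = "xy"  [terminal]
10. n9.fin = 27  [terminal]
11. n7.acc = 25  [h.fin - 2]
12. n7.lim = "qp"  ["qp"]
13. n3.lim = 14  [len(A.lim) + 12]
14. n3.env = -8  [D.ok * -1 + 21]
15. n0.live = "ku"  ["ku"]
16. n0.mk = true  [C.env > -9]
17. n0.off = true  [d.pre == false]
18. n0.tag = -4  [C.lim - 18]

true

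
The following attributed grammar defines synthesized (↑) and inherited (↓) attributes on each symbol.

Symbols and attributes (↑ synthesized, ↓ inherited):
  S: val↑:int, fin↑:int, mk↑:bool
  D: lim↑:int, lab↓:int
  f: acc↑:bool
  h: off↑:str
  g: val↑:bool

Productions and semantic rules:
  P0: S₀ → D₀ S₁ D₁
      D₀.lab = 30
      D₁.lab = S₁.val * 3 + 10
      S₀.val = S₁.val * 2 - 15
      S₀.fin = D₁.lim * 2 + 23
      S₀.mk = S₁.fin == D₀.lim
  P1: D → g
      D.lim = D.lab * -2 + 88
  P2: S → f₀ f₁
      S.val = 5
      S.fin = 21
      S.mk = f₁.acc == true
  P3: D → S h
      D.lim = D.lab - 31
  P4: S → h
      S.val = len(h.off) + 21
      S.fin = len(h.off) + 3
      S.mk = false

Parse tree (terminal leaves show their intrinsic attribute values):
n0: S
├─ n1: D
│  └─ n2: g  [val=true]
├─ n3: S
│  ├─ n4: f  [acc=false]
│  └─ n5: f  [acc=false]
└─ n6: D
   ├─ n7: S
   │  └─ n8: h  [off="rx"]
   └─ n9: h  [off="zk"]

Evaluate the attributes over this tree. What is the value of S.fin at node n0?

11

1. n1.lab = 30  [30]
2. n2.val = true  [terminal]
3. n1.lim = 28  [D.lab * -2 + 88]
4. n4.acc = false  [terminal]
5. n5.acc = false  [terminal]
6. n3.val = 5  [5]
7. n3.fin = 21  [21]
8. n3.mk = false  [f₁.acc == true]
9. n6.lab = 25  [S₁.val * 3 + 10]
10. n8.off = "rx"  [terminal]
11. n7.val = 23  [len(h.off) + 21]
12. n7.fin = 5  [len(h.off) + 3]
13. n7.mk = false  [false]
14. n9.off = "zk"  [terminal]
15. n6.lim = -6  [D.lab - 31]
16. n0.val = -5  [S₁.val * 2 - 15]
17. n0.fin = 11  [D₁.lim * 2 + 23]
18. n0.mk = false  [S₁.fin == D₀.lim]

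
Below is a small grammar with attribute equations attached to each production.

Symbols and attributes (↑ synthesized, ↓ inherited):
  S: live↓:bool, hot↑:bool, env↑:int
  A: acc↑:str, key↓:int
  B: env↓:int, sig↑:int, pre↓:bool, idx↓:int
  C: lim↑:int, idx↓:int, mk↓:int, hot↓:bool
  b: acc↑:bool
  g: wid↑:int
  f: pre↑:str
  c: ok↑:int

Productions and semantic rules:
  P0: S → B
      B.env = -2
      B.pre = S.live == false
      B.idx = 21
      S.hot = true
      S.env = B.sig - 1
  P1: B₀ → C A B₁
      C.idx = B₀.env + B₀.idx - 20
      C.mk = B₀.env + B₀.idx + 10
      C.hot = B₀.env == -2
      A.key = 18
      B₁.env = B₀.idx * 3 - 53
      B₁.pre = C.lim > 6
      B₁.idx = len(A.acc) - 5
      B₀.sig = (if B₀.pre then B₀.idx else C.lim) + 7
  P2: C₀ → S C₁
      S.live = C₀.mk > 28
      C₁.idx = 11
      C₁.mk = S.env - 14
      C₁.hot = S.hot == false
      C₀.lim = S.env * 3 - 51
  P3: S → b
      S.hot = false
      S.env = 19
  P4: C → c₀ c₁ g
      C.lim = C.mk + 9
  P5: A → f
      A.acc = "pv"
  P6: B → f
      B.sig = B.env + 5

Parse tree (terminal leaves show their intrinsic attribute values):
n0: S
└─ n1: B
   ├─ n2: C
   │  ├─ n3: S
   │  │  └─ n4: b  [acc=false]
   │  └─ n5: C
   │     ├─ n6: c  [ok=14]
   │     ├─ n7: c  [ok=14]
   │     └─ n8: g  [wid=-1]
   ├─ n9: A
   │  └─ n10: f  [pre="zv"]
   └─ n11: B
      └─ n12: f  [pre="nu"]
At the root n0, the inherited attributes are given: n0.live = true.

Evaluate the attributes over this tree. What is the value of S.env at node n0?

1. n0.live = true  [given at root]
2. n1.env = -2  [-2]
3. n1.pre = false  [S.live == false]
4. n1.idx = 21  [21]
5. n2.idx = -1  [B₀.env + B₀.idx - 20]
6. n2.mk = 29  [B₀.env + B₀.idx + 10]
7. n2.hot = true  [B₀.env == -2]
8. n3.live = true  [C₀.mk > 28]
9. n4.acc = false  [terminal]
10. n3.hot = false  [false]
11. n3.env = 19  [19]
12. n5.idx = 11  [11]
13. n5.mk = 5  [S.env - 14]
14. n5.hot = true  [S.hot == false]
15. n6.ok = 14  [terminal]
16. n7.ok = 14  [terminal]
17. n8.wid = -1  [terminal]
18. n5.lim = 14  [C.mk + 9]
19. n2.lim = 6  [S.env * 3 - 51]
20. n9.key = 18  [18]
21. n10.pre = "zv"  [terminal]
22. n9.acc = "pv"  ["pv"]
23. n11.env = 10  [B₀.idx * 3 - 53]
24. n11.pre = false  [C.lim > 6]
25. n11.idx = -3  [len(A.acc) - 5]
26. n12.pre = "nu"  [terminal]
27. n11.sig = 15  [B.env + 5]
28. n1.sig = 13  [(if B₀.pre then B₀.idx else C.lim) + 7]
29. n0.hot = true  [true]
30. n0.env = 12  [B.sig - 1]

12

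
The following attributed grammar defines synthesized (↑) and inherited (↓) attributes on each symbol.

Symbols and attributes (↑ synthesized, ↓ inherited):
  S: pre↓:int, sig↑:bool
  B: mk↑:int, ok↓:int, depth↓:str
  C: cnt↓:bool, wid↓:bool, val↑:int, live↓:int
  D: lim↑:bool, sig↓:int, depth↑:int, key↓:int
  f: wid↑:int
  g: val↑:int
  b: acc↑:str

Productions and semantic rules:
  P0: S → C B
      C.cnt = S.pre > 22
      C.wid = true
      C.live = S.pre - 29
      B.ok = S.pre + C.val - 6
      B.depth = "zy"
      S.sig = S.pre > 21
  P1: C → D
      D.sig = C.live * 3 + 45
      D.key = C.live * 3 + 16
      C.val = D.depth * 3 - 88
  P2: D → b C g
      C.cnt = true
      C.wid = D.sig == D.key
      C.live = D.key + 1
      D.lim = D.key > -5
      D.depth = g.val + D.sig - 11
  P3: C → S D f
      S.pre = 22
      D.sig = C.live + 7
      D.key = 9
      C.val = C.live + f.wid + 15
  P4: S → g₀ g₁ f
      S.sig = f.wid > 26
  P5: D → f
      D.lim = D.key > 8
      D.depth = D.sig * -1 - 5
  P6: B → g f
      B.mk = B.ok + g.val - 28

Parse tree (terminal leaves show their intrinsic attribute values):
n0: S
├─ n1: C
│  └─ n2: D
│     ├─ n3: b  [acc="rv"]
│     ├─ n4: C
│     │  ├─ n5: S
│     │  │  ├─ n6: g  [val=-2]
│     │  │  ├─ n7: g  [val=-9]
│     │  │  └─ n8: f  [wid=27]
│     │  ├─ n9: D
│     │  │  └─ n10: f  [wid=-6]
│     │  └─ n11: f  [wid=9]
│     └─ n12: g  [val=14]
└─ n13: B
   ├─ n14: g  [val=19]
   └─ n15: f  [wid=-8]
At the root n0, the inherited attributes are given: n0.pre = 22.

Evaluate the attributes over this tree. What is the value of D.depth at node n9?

-8

1. n0.pre = 22  [given at root]
2. n1.cnt = false  [S.pre > 22]
3. n1.wid = true  [true]
4. n1.live = -7  [S.pre - 29]
5. n2.sig = 24  [C.live * 3 + 45]
6. n2.key = -5  [C.live * 3 + 16]
7. n3.acc = "rv"  [terminal]
8. n4.cnt = true  [true]
9. n4.wid = false  [D.sig == D.key]
10. n4.live = -4  [D.key + 1]
11. n5.pre = 22  [22]
12. n6.val = -2  [terminal]
13. n7.val = -9  [terminal]
14. n8.wid = 27  [terminal]
15. n5.sig = true  [f.wid > 26]
16. n9.sig = 3  [C.live + 7]
17. n9.key = 9  [9]
18. n10.wid = -6  [terminal]
19. n9.lim = true  [D.key > 8]
20. n9.depth = -8  [D.sig * -1 - 5]
21. n11.wid = 9  [terminal]
22. n4.val = 20  [C.live + f.wid + 15]
23. n12.val = 14  [terminal]
24. n2.lim = false  [D.key > -5]
25. n2.depth = 27  [g.val + D.sig - 11]
26. n1.val = -7  [D.depth * 3 - 88]
27. n13.ok = 9  [S.pre + C.val - 6]
28. n13.depth = "zy"  ["zy"]
29. n14.val = 19  [terminal]
30. n15.wid = -8  [terminal]
31. n13.mk = 0  [B.ok + g.val - 28]
32. n0.sig = true  [S.pre > 21]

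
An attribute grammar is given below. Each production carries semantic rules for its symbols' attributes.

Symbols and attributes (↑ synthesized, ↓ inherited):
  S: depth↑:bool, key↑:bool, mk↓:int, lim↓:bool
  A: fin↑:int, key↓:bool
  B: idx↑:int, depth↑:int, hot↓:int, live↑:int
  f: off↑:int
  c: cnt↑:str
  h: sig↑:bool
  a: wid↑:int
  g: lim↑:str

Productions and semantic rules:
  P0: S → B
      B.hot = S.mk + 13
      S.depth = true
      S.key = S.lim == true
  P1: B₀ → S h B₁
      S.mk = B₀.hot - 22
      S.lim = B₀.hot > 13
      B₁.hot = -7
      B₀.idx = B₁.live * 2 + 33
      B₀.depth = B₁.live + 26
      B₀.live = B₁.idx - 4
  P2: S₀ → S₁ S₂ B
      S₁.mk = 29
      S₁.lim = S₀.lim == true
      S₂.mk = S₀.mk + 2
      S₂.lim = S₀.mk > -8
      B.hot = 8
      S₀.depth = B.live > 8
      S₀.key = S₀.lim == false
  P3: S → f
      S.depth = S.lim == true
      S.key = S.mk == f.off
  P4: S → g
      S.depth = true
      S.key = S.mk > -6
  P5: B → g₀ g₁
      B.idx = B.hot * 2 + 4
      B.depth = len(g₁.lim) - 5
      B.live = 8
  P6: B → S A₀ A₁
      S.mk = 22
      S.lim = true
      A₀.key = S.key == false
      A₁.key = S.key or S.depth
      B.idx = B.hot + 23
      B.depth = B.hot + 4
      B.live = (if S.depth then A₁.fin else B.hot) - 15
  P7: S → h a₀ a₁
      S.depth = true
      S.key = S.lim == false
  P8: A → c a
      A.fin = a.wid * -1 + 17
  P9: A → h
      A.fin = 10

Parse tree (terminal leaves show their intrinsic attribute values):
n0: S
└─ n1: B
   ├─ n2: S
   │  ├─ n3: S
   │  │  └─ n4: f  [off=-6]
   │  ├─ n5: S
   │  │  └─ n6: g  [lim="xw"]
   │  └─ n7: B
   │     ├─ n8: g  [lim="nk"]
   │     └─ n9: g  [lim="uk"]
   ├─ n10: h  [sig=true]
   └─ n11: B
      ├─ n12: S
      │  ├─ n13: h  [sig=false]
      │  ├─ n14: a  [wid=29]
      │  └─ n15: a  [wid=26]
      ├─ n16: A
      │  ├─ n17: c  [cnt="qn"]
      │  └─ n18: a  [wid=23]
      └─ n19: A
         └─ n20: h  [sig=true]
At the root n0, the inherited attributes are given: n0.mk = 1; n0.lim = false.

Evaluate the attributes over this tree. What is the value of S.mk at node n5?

1. n0.mk = 1  [given at root]
2. n0.lim = false  [given at root]
3. n1.hot = 14  [S.mk + 13]
4. n2.mk = -8  [B₀.hot - 22]
5. n2.lim = true  [B₀.hot > 13]
6. n3.mk = 29  [29]
7. n3.lim = true  [S₀.lim == true]
8. n4.off = -6  [terminal]
9. n3.depth = true  [S.lim == true]
10. n3.key = false  [S.mk == f.off]
11. n5.mk = -6  [S₀.mk + 2]
12. n5.lim = false  [S₀.mk > -8]
13. n6.lim = "xw"  [terminal]
14. n5.depth = true  [true]
15. n5.key = false  [S.mk > -6]
16. n7.hot = 8  [8]
17. n8.lim = "nk"  [terminal]
18. n9.lim = "uk"  [terminal]
19. n7.idx = 20  [B.hot * 2 + 4]
20. n7.depth = -3  [len(g₁.lim) - 5]
21. n7.live = 8  [8]
22. n2.depth = false  [B.live > 8]
23. n2.key = false  [S₀.lim == false]
24. n10.sig = true  [terminal]
25. n11.hot = -7  [-7]
26. n12.mk = 22  [22]
27. n12.lim = true  [true]
28. n13.sig = false  [terminal]
29. n14.wid = 29  [terminal]
30. n15.wid = 26  [terminal]
31. n12.depth = true  [true]
32. n12.key = false  [S.lim == false]
33. n16.key = true  [S.key == false]
34. n17.cnt = "qn"  [terminal]
35. n18.wid = 23  [terminal]
36. n16.fin = -6  [a.wid * -1 + 17]
37. n19.key = true  [S.key or S.depth]
38. n20.sig = true  [terminal]
39. n19.fin = 10  [10]
40. n11.idx = 16  [B.hot + 23]
41. n11.depth = -3  [B.hot + 4]
42. n11.live = -5  [(if S.depth then A₁.fin else B.hot) - 15]
43. n1.idx = 23  [B₁.live * 2 + 33]
44. n1.depth = 21  [B₁.live + 26]
45. n1.live = 12  [B₁.idx - 4]
46. n0.depth = true  [true]
47. n0.key = false  [S.lim == true]

-6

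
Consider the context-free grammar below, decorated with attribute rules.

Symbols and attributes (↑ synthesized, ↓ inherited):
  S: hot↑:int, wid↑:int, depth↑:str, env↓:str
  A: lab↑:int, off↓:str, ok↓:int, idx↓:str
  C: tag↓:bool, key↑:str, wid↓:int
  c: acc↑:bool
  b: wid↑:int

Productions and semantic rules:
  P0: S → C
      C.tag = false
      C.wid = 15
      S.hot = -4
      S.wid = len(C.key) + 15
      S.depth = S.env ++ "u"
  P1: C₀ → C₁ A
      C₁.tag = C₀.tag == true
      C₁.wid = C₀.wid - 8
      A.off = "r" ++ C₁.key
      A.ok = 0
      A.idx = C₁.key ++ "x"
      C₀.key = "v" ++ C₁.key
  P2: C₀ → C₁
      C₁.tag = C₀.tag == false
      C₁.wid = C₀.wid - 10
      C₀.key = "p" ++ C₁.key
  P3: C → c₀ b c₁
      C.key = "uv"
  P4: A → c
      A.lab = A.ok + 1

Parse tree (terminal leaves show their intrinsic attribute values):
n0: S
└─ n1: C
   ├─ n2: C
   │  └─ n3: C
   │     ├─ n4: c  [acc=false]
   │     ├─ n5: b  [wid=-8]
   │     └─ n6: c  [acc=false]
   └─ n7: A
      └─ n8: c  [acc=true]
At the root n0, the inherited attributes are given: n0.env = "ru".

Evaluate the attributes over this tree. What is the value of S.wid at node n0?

19

1. n0.env = "ru"  [given at root]
2. n1.tag = false  [false]
3. n1.wid = 15  [15]
4. n2.tag = false  [C₀.tag == true]
5. n2.wid = 7  [C₀.wid - 8]
6. n3.tag = true  [C₀.tag == false]
7. n3.wid = -3  [C₀.wid - 10]
8. n4.acc = false  [terminal]
9. n5.wid = -8  [terminal]
10. n6.acc = false  [terminal]
11. n3.key = "uv"  ["uv"]
12. n2.key = "puv"  ["p" ++ C₁.key]
13. n7.off = "rpuv"  ["r" ++ C₁.key]
14. n7.ok = 0  [0]
15. n7.idx = "puvx"  [C₁.key ++ "x"]
16. n8.acc = true  [terminal]
17. n7.lab = 1  [A.ok + 1]
18. n1.key = "vpuv"  ["v" ++ C₁.key]
19. n0.hot = -4  [-4]
20. n0.wid = 19  [len(C.key) + 15]
21. n0.depth = "ruu"  [S.env ++ "u"]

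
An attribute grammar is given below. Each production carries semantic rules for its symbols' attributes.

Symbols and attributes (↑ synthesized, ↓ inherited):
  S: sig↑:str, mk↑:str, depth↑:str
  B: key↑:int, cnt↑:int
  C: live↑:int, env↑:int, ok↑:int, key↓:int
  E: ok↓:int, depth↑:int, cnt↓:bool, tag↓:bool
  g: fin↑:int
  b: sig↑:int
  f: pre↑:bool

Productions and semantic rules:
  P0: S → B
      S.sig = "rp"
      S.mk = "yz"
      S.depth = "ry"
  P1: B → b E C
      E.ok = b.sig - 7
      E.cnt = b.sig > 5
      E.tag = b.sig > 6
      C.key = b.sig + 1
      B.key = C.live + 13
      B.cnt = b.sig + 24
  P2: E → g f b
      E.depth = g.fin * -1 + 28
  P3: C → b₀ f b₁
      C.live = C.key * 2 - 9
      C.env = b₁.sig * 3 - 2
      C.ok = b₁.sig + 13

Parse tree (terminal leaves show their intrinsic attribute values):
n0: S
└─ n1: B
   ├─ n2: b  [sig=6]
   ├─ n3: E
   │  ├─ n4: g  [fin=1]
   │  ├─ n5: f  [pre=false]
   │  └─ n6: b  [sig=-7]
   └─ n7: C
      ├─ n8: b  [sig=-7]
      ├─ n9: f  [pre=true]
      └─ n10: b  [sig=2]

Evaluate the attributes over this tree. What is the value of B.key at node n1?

18

1. n2.sig = 6  [terminal]
2. n3.ok = -1  [b.sig - 7]
3. n3.cnt = true  [b.sig > 5]
4. n3.tag = false  [b.sig > 6]
5. n4.fin = 1  [terminal]
6. n5.pre = false  [terminal]
7. n6.sig = -7  [terminal]
8. n3.depth = 27  [g.fin * -1 + 28]
9. n7.key = 7  [b.sig + 1]
10. n8.sig = -7  [terminal]
11. n9.pre = true  [terminal]
12. n10.sig = 2  [terminal]
13. n7.live = 5  [C.key * 2 - 9]
14. n7.env = 4  [b₁.sig * 3 - 2]
15. n7.ok = 15  [b₁.sig + 13]
16. n1.key = 18  [C.live + 13]
17. n1.cnt = 30  [b.sig + 24]
18. n0.sig = "rp"  ["rp"]
19. n0.mk = "yz"  ["yz"]
20. n0.depth = "ry"  ["ry"]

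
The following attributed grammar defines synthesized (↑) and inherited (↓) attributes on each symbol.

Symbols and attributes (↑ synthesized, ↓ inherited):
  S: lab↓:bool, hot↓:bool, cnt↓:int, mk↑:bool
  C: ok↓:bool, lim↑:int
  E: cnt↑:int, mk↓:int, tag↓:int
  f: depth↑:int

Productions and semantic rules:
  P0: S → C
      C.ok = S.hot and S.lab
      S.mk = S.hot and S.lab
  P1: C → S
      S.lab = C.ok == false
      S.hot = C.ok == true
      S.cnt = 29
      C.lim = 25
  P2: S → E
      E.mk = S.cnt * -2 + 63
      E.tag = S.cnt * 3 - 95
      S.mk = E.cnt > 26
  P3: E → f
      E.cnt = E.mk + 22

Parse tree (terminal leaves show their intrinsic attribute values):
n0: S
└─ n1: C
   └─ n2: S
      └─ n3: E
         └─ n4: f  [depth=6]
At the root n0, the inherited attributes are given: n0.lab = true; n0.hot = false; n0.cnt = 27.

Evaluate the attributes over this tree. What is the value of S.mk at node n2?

true

1. n0.lab = true  [given at root]
2. n0.hot = false  [given at root]
3. n0.cnt = 27  [given at root]
4. n1.ok = false  [S.hot and S.lab]
5. n2.lab = true  [C.ok == false]
6. n2.hot = false  [C.ok == true]
7. n2.cnt = 29  [29]
8. n3.mk = 5  [S.cnt * -2 + 63]
9. n3.tag = -8  [S.cnt * 3 - 95]
10. n4.depth = 6  [terminal]
11. n3.cnt = 27  [E.mk + 22]
12. n2.mk = true  [E.cnt > 26]
13. n1.lim = 25  [25]
14. n0.mk = false  [S.hot and S.lab]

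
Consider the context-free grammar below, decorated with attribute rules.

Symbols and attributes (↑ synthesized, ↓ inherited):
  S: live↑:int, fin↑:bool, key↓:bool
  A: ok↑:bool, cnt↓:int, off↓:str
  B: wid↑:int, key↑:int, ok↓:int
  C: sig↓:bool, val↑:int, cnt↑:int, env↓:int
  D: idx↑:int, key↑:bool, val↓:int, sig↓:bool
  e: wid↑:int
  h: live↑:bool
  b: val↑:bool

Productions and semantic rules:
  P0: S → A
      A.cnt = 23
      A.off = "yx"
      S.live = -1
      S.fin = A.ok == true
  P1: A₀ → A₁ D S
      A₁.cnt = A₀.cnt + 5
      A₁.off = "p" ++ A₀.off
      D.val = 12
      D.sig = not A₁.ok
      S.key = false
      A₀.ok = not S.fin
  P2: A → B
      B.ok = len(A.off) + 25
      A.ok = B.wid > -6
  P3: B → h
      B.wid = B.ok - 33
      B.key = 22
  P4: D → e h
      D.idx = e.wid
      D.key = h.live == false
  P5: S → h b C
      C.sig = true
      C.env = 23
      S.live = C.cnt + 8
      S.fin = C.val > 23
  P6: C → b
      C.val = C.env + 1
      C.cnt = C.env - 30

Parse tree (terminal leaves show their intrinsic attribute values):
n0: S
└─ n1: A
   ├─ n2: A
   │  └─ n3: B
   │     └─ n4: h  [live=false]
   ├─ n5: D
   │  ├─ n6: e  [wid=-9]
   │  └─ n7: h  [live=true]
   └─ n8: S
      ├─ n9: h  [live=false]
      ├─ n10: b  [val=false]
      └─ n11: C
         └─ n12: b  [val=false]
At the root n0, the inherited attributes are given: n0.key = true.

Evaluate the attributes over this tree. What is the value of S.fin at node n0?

false

1. n0.key = true  [given at root]
2. n1.cnt = 23  [23]
3. n1.off = "yx"  ["yx"]
4. n2.cnt = 28  [A₀.cnt + 5]
5. n2.off = "pyx"  ["p" ++ A₀.off]
6. n3.ok = 28  [len(A.off) + 25]
7. n4.live = false  [terminal]
8. n3.wid = -5  [B.ok - 33]
9. n3.key = 22  [22]
10. n2.ok = true  [B.wid > -6]
11. n5.val = 12  [12]
12. n5.sig = false  [not A₁.ok]
13. n6.wid = -9  [terminal]
14. n7.live = true  [terminal]
15. n5.idx = -9  [e.wid]
16. n5.key = false  [h.live == false]
17. n8.key = false  [false]
18. n9.live = false  [terminal]
19. n10.val = false  [terminal]
20. n11.sig = true  [true]
21. n11.env = 23  [23]
22. n12.val = false  [terminal]
23. n11.val = 24  [C.env + 1]
24. n11.cnt = -7  [C.env - 30]
25. n8.live = 1  [C.cnt + 8]
26. n8.fin = true  [C.val > 23]
27. n1.ok = false  [not S.fin]
28. n0.live = -1  [-1]
29. n0.fin = false  [A.ok == true]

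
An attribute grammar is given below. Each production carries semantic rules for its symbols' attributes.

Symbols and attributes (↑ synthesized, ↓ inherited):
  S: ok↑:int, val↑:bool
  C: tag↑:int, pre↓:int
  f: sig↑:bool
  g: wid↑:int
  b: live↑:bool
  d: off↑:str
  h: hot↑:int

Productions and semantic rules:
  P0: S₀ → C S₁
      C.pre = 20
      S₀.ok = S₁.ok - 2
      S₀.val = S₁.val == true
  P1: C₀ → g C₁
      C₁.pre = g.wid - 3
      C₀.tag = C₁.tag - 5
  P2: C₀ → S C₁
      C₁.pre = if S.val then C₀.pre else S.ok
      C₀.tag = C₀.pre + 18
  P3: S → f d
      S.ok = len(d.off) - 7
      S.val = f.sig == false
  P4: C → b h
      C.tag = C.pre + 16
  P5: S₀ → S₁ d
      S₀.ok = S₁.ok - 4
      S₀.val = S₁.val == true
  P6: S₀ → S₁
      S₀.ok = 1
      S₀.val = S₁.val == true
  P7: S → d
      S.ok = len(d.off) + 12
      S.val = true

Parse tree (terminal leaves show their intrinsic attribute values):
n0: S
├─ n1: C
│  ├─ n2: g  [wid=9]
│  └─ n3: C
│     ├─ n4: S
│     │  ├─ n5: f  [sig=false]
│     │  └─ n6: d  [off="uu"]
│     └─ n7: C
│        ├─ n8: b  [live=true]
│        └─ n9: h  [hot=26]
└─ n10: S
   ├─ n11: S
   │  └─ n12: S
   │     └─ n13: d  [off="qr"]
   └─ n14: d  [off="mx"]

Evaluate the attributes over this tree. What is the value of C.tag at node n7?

1. n1.pre = 20  [20]
2. n2.wid = 9  [terminal]
3. n3.pre = 6  [g.wid - 3]
4. n5.sig = false  [terminal]
5. n6.off = "uu"  [terminal]
6. n4.ok = -5  [len(d.off) - 7]
7. n4.val = true  [f.sig == false]
8. n7.pre = 6  [if S.val then C₀.pre else S.ok]
9. n8.live = true  [terminal]
10. n9.hot = 26  [terminal]
11. n7.tag = 22  [C.pre + 16]
12. n3.tag = 24  [C₀.pre + 18]
13. n1.tag = 19  [C₁.tag - 5]
14. n13.off = "qr"  [terminal]
15. n12.ok = 14  [len(d.off) + 12]
16. n12.val = true  [true]
17. n11.ok = 1  [1]
18. n11.val = true  [S₁.val == true]
19. n14.off = "mx"  [terminal]
20. n10.ok = -3  [S₁.ok - 4]
21. n10.val = true  [S₁.val == true]
22. n0.ok = -5  [S₁.ok - 2]
23. n0.val = true  [S₁.val == true]

22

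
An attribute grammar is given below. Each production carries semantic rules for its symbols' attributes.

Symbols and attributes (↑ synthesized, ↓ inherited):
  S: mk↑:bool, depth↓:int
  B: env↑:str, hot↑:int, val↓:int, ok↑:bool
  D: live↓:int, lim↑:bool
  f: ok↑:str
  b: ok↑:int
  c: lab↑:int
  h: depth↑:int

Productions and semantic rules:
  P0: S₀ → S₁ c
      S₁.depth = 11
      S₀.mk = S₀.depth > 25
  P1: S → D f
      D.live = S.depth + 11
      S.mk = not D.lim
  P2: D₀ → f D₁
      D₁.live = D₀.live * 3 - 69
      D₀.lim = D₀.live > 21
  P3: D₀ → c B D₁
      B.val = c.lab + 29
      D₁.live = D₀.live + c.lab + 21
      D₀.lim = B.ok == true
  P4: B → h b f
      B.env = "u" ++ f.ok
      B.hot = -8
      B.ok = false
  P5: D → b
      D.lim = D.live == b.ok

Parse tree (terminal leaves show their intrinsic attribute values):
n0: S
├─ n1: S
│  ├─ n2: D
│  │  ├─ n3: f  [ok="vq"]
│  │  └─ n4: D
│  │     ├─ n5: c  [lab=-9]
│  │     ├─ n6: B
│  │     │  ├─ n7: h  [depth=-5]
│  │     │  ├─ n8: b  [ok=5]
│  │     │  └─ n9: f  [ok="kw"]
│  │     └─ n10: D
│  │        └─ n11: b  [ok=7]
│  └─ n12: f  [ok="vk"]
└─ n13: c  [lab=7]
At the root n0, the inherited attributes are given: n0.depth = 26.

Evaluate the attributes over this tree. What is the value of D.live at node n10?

9

1. n0.depth = 26  [given at root]
2. n1.depth = 11  [11]
3. n2.live = 22  [S.depth + 11]
4. n3.ok = "vq"  [terminal]
5. n4.live = -3  [D₀.live * 3 - 69]
6. n5.lab = -9  [terminal]
7. n6.val = 20  [c.lab + 29]
8. n7.depth = -5  [terminal]
9. n8.ok = 5  [terminal]
10. n9.ok = "kw"  [terminal]
11. n6.env = "ukw"  ["u" ++ f.ok]
12. n6.hot = -8  [-8]
13. n6.ok = false  [false]
14. n10.live = 9  [D₀.live + c.lab + 21]
15. n11.ok = 7  [terminal]
16. n10.lim = false  [D.live == b.ok]
17. n4.lim = false  [B.ok == true]
18. n2.lim = true  [D₀.live > 21]
19. n12.ok = "vk"  [terminal]
20. n1.mk = false  [not D.lim]
21. n13.lab = 7  [terminal]
22. n0.mk = true  [S₀.depth > 25]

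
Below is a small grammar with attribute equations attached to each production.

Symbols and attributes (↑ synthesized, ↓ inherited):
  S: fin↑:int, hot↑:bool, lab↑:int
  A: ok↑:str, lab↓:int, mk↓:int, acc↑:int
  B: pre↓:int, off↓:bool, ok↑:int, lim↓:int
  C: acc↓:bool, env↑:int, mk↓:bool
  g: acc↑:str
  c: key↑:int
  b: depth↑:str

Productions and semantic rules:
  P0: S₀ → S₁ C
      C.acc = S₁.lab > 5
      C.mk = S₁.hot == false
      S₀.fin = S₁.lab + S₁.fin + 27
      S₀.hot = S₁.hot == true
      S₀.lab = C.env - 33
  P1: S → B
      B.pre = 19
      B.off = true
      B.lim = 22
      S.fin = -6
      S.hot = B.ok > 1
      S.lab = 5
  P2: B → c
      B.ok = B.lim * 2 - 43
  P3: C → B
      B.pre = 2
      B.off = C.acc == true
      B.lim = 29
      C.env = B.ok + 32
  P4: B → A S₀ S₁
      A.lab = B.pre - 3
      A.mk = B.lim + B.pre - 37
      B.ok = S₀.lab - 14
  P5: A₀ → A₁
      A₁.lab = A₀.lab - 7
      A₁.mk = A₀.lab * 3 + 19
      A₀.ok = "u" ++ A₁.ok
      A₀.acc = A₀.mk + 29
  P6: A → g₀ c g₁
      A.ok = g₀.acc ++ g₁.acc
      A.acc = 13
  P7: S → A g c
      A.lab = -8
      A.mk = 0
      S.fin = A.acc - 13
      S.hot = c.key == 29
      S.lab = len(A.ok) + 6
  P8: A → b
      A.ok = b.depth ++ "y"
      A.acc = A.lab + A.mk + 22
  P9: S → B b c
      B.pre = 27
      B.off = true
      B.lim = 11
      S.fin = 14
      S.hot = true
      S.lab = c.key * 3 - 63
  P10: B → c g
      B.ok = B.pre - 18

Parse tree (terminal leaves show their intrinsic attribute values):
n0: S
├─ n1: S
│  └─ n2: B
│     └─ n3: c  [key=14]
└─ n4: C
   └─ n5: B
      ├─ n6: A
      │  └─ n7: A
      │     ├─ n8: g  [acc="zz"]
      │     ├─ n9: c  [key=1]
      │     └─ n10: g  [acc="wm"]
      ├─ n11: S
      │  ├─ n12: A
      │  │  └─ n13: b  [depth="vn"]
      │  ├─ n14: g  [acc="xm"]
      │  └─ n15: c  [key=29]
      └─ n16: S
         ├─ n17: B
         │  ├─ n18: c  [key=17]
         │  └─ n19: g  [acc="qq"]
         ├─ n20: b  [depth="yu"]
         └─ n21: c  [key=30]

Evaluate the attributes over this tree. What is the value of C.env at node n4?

27

1. n2.pre = 19  [19]
2. n2.off = true  [true]
3. n2.lim = 22  [22]
4. n3.key = 14  [terminal]
5. n2.ok = 1  [B.lim * 2 - 43]
6. n1.fin = -6  [-6]
7. n1.hot = false  [B.ok > 1]
8. n1.lab = 5  [5]
9. n4.acc = false  [S₁.lab > 5]
10. n4.mk = true  [S₁.hot == false]
11. n5.pre = 2  [2]
12. n5.off = false  [C.acc == true]
13. n5.lim = 29  [29]
14. n6.lab = -1  [B.pre - 3]
15. n6.mk = -6  [B.lim + B.pre - 37]
16. n7.lab = -8  [A₀.lab - 7]
17. n7.mk = 16  [A₀.lab * 3 + 19]
18. n8.acc = "zz"  [terminal]
19. n9.key = 1  [terminal]
20. n10.acc = "wm"  [terminal]
21. n7.ok = "zzwm"  [g₀.acc ++ g₁.acc]
22. n7.acc = 13  [13]
23. n6.ok = "uzzwm"  ["u" ++ A₁.ok]
24. n6.acc = 23  [A₀.mk + 29]
25. n12.lab = -8  [-8]
26. n12.mk = 0  [0]
27. n13.depth = "vn"  [terminal]
28. n12.ok = "vny"  [b.depth ++ "y"]
29. n12.acc = 14  [A.lab + A.mk + 22]
30. n14.acc = "xm"  [terminal]
31. n15.key = 29  [terminal]
32. n11.fin = 1  [A.acc - 13]
33. n11.hot = true  [c.key == 29]
34. n11.lab = 9  [len(A.ok) + 6]
35. n17.pre = 27  [27]
36. n17.off = true  [true]
37. n17.lim = 11  [11]
38. n18.key = 17  [terminal]
39. n19.acc = "qq"  [terminal]
40. n17.ok = 9  [B.pre - 18]
41. n20.depth = "yu"  [terminal]
42. n21.key = 30  [terminal]
43. n16.fin = 14  [14]
44. n16.hot = true  [true]
45. n16.lab = 27  [c.key * 3 - 63]
46. n5.ok = -5  [S₀.lab - 14]
47. n4.env = 27  [B.ok + 32]
48. n0.fin = 26  [S₁.lab + S₁.fin + 27]
49. n0.hot = false  [S₁.hot == true]
50. n0.lab = -6  [C.env - 33]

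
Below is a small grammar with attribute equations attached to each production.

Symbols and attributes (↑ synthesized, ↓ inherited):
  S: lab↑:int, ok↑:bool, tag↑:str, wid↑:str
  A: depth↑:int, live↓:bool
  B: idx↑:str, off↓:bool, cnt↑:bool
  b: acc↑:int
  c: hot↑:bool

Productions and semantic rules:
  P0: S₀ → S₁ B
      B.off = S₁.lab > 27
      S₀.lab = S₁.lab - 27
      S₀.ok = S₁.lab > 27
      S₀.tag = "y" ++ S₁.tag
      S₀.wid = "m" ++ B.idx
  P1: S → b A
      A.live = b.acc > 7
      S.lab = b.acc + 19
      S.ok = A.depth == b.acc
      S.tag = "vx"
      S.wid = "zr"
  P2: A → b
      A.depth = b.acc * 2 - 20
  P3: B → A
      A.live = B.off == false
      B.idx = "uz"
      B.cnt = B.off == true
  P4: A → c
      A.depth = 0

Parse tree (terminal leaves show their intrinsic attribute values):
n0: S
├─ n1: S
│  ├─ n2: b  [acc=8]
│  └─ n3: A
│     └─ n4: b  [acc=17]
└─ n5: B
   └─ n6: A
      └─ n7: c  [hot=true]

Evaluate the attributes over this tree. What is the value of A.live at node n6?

true

1. n2.acc = 8  [terminal]
2. n3.live = true  [b.acc > 7]
3. n4.acc = 17  [terminal]
4. n3.depth = 14  [b.acc * 2 - 20]
5. n1.lab = 27  [b.acc + 19]
6. n1.ok = false  [A.depth == b.acc]
7. n1.tag = "vx"  ["vx"]
8. n1.wid = "zr"  ["zr"]
9. n5.off = false  [S₁.lab > 27]
10. n6.live = true  [B.off == false]
11. n7.hot = true  [terminal]
12. n6.depth = 0  [0]
13. n5.idx = "uz"  ["uz"]
14. n5.cnt = false  [B.off == true]
15. n0.lab = 0  [S₁.lab - 27]
16. n0.ok = false  [S₁.lab > 27]
17. n0.tag = "yvx"  ["y" ++ S₁.tag]
18. n0.wid = "muz"  ["m" ++ B.idx]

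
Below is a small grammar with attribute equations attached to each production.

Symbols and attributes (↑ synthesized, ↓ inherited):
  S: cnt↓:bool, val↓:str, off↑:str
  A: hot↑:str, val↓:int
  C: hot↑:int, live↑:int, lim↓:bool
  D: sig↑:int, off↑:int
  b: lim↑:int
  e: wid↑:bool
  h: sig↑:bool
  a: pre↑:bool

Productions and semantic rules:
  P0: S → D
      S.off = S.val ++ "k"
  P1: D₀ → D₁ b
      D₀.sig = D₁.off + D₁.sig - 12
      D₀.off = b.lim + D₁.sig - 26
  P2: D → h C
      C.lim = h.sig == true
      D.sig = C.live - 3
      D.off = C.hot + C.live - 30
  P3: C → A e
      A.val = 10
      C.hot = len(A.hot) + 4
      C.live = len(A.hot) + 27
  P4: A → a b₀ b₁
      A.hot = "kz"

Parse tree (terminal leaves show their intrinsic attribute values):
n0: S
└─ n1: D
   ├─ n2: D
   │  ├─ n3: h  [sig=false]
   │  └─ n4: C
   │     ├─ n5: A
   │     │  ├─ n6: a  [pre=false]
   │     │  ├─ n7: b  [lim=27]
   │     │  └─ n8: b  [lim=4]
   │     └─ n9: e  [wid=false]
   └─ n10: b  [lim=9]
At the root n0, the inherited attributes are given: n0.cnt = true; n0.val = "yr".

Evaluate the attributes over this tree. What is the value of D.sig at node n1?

19

1. n0.cnt = true  [given at root]
2. n0.val = "yr"  [given at root]
3. n3.sig = false  [terminal]
4. n4.lim = false  [h.sig == true]
5. n5.val = 10  [10]
6. n6.pre = false  [terminal]
7. n7.lim = 27  [terminal]
8. n8.lim = 4  [terminal]
9. n5.hot = "kz"  ["kz"]
10. n9.wid = false  [terminal]
11. n4.hot = 6  [len(A.hot) + 4]
12. n4.live = 29  [len(A.hot) + 27]
13. n2.sig = 26  [C.live - 3]
14. n2.off = 5  [C.hot + C.live - 30]
15. n10.lim = 9  [terminal]
16. n1.sig = 19  [D₁.off + D₁.sig - 12]
17. n1.off = 9  [b.lim + D₁.sig - 26]
18. n0.off = "yrk"  [S.val ++ "k"]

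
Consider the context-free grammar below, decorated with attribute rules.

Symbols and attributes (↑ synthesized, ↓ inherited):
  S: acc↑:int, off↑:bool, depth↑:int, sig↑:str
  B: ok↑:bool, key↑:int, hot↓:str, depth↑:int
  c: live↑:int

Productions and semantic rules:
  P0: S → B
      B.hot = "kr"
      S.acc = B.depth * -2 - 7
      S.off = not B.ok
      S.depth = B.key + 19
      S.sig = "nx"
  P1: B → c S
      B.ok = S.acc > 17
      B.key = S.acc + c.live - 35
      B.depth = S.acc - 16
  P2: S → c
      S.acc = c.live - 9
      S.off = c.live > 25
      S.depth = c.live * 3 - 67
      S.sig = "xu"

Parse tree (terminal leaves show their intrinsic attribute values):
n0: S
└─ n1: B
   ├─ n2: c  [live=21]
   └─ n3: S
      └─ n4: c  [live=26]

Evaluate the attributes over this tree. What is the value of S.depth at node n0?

22

1. n1.hot = "kr"  ["kr"]
2. n2.live = 21  [terminal]
3. n4.live = 26  [terminal]
4. n3.acc = 17  [c.live - 9]
5. n3.off = true  [c.live > 25]
6. n3.depth = 11  [c.live * 3 - 67]
7. n3.sig = "xu"  ["xu"]
8. n1.ok = false  [S.acc > 17]
9. n1.key = 3  [S.acc + c.live - 35]
10. n1.depth = 1  [S.acc - 16]
11. n0.acc = -9  [B.depth * -2 - 7]
12. n0.off = true  [not B.ok]
13. n0.depth = 22  [B.key + 19]
14. n0.sig = "nx"  ["nx"]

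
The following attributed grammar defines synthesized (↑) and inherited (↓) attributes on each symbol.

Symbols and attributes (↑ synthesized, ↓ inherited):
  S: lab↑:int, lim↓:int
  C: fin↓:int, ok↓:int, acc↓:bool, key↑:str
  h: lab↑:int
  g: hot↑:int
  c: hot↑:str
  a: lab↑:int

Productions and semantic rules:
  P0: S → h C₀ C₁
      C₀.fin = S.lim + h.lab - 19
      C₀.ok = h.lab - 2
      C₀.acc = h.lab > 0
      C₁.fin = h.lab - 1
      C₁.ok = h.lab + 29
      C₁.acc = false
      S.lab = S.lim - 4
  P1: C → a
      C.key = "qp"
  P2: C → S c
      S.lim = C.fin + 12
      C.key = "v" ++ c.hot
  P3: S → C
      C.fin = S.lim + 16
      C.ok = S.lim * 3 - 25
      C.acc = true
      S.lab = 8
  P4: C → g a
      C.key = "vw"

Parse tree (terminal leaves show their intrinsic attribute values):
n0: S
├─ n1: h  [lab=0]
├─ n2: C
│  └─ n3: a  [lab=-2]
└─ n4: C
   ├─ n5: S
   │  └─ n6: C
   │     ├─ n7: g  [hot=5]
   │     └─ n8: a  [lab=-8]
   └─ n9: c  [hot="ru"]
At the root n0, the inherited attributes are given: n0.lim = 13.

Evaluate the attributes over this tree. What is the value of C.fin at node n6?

1. n0.lim = 13  [given at root]
2. n1.lab = 0  [terminal]
3. n2.fin = -6  [S.lim + h.lab - 19]
4. n2.ok = -2  [h.lab - 2]
5. n2.acc = false  [h.lab > 0]
6. n3.lab = -2  [terminal]
7. n2.key = "qp"  ["qp"]
8. n4.fin = -1  [h.lab - 1]
9. n4.ok = 29  [h.lab + 29]
10. n4.acc = false  [false]
11. n5.lim = 11  [C.fin + 12]
12. n6.fin = 27  [S.lim + 16]
13. n6.ok = 8  [S.lim * 3 - 25]
14. n6.acc = true  [true]
15. n7.hot = 5  [terminal]
16. n8.lab = -8  [terminal]
17. n6.key = "vw"  ["vw"]
18. n5.lab = 8  [8]
19. n9.hot = "ru"  [terminal]
20. n4.key = "vru"  ["v" ++ c.hot]
21. n0.lab = 9  [S.lim - 4]

27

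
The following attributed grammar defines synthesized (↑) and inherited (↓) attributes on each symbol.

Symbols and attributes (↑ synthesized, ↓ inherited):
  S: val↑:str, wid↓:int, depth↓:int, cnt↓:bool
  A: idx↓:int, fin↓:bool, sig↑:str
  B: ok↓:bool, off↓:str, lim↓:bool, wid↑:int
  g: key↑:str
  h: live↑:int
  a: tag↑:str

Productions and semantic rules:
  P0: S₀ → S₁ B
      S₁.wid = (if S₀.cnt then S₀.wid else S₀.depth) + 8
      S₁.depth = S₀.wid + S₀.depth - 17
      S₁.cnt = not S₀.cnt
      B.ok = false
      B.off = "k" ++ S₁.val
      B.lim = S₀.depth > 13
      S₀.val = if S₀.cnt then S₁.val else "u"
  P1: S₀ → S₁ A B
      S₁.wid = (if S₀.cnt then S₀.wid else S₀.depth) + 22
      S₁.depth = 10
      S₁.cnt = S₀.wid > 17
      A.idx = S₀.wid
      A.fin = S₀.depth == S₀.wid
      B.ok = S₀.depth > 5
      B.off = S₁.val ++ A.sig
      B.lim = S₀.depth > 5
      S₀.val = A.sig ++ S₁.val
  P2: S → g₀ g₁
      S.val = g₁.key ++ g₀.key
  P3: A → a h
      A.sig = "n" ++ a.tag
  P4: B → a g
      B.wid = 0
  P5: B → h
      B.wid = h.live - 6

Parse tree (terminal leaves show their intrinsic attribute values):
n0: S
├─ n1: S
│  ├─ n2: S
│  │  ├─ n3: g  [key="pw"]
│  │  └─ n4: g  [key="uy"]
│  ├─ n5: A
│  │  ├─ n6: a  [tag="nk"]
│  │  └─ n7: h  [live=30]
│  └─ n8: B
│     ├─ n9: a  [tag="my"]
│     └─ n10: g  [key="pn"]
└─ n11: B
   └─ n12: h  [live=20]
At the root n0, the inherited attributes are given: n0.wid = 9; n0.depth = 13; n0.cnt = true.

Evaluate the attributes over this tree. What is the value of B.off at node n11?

1. n0.wid = 9  [given at root]
2. n0.depth = 13  [given at root]
3. n0.cnt = true  [given at root]
4. n1.wid = 17  [(if S₀.cnt then S₀.wid else S₀.depth) + 8]
5. n1.depth = 5  [S₀.wid + S₀.depth - 17]
6. n1.cnt = false  [not S₀.cnt]
7. n2.wid = 27  [(if S₀.cnt then S₀.wid else S₀.depth) + 22]
8. n2.depth = 10  [10]
9. n2.cnt = false  [S₀.wid > 17]
10. n3.key = "pw"  [terminal]
11. n4.key = "uy"  [terminal]
12. n2.val = "uypw"  [g₁.key ++ g₀.key]
13. n5.idx = 17  [S₀.wid]
14. n5.fin = false  [S₀.depth == S₀.wid]
15. n6.tag = "nk"  [terminal]
16. n7.live = 30  [terminal]
17. n5.sig = "nnk"  ["n" ++ a.tag]
18. n8.ok = false  [S₀.depth > 5]
19. n8.off = "uypwnnk"  [S₁.val ++ A.sig]
20. n8.lim = false  [S₀.depth > 5]
21. n9.tag = "my"  [terminal]
22. n10.key = "pn"  [terminal]
23. n8.wid = 0  [0]
24. n1.val = "nnkuypw"  [A.sig ++ S₁.val]
25. n11.ok = false  [false]
26. n11.off = "knnkuypw"  ["k" ++ S₁.val]
27. n11.lim = false  [S₀.depth > 13]
28. n12.live = 20  [terminal]
29. n11.wid = 14  [h.live - 6]
30. n0.val = "nnkuypw"  [if S₀.cnt then S₁.val else "u"]

"knnkuypw"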